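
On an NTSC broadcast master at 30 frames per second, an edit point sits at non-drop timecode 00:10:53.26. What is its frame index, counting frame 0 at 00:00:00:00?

Total seconds to the label: (0 × 3600 + 10 × 60 + 53) = 653.
Frame index = 653 × 30 + 26 = 19616.

19616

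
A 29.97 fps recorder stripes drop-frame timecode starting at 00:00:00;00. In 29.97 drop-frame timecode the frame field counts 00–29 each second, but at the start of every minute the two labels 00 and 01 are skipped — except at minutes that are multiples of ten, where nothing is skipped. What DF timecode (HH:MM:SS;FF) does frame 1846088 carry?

17:06:37;26

Ten DF minutes hold 17982 frames, so frame 1846088 lies in block 102 (frames 1834164–1852145) with 11924 frames into that block.
The block's first minute is 1800 frames and the rest 1798 each; 11924 frames reaches minute 6, so 102 × 18 + 6 × 2 = 1848 labels have been skipped so far.
Adding those back, label number 1846088 + 1848 = 1847936 at 30 labels/s is 61597 s + 26 f = 17 h 6 min 37 s frame 26, i.e. 17:06:37;26.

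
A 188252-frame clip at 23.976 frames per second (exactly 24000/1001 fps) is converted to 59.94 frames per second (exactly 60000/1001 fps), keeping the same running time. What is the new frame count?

Target frames = source frames × (target rate / source rate) = 188252 × (60000/1001)/(24000/1001) = 188252 × 5/2 = 470630.

470630 frames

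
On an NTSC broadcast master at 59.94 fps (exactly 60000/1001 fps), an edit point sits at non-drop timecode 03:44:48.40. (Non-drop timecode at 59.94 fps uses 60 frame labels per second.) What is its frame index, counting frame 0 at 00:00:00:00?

frame 809320

Total seconds to the label: (3 × 3600 + 44 × 60 + 48) = 13488.
Frame index = 13488 × 60 + 40 = 809320.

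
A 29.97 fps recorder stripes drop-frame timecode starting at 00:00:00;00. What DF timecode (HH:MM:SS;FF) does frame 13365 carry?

Each 10-minute DF block holds 10 × 60 × 30 − 9 × 2 = 17982 frames. 13365 ÷ 17982 → 0 full blocks, remainder 13365.
Within the partial block the first minute is 1800 frames and each further minute 1798, so 7 further minute boundaries passed. Total skipped labels = 18 × 0 + 2 × 7 = 14.
Non-drop label index = 13365 + 14 = 13379; at 30 labels/s that is 00:07:25:29, i.e. DF 00:07:25;29.

00:07:25;29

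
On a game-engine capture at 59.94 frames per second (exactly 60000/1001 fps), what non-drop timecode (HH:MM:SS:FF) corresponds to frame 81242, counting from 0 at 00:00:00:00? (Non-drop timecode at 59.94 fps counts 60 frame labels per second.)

00:22:34:02

81242 ÷ 60 = 1354 full seconds, remainder 2 frames.
1354 s = 0 h 22 min 34 s.
Timecode: 00:22:34:02.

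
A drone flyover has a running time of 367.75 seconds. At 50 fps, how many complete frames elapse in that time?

18387 frames

Frames = 367.75 × 50 = 36775/2 ≈ 18387.5000.
Complete frames: 18387.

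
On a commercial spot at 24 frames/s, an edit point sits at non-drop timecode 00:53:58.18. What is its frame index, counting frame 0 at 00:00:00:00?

Total seconds to the label: (0 × 3600 + 53 × 60 + 58) = 3238.
Frame index = 3238 × 24 + 18 = 77730.

77730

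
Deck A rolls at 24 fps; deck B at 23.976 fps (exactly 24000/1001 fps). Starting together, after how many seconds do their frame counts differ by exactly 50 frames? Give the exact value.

The gap grows by |24000/1001 − 24| = 24/1001 frames per second.
Time for a 50-frame gap: 50 ÷ (24/1001) = 25025/12 s.

25025/12 seconds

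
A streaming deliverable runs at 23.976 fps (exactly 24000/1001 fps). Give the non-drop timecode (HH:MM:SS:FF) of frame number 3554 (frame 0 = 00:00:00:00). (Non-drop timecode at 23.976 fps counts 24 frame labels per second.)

3554 ÷ 24 = 148 full seconds, remainder 2 frames.
148 s = 0 h 2 min 28 s.
Timecode: 00:02:28:02.

00:02:28:02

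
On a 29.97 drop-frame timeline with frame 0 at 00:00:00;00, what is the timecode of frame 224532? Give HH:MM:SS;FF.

02:04:51;26

Each 10-minute DF block holds 10 × 60 × 30 − 9 × 2 = 17982 frames. 224532 ÷ 17982 → 12 full blocks, remainder 8748.
Within the partial block the first minute is 1800 frames and each further minute 1798, so 4 further minute boundaries passed. Total skipped labels = 18 × 12 + 2 × 4 = 224.
Non-drop label index = 224532 + 224 = 224756; at 30 labels/s that is 02:04:51:26, i.e. DF 02:04:51;26.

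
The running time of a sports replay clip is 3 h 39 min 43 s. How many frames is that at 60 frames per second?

3 h 39 min 43 s = 13183 s.
Frames = 13183 × 60 = 790980.

790980 frames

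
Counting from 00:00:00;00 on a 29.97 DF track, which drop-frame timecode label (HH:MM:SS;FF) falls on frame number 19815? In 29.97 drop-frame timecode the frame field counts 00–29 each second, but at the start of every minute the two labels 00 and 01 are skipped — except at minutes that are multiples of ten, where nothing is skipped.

00:11:01;05

Ten DF minutes hold 17982 frames, so frame 19815 lies in block 1 (frames 17982–35963) with 1833 frames into that block.
The block's first minute is 1800 frames and the rest 1798 each; 1833 frames reaches minute 1, so 1 × 18 + 1 × 2 = 20 labels have been skipped so far.
Adding those back, label number 19815 + 20 = 19835 at 30 labels/s is 661 s + 5 f = 0 h 11 min 1 s frame 5, i.e. 00:11:01;05.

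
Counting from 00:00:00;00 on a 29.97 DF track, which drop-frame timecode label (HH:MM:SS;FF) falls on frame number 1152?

Each 10-minute DF block holds 10 × 60 × 30 − 9 × 2 = 17982 frames. 1152 ÷ 17982 → 0 full blocks, remainder 1152.
Within the partial block the first minute is 1800 frames and each further minute 1798, so 0 further minute boundaries passed. Total skipped labels = 18 × 0 + 2 × 0 = 0.
Non-drop label index = 1152 + 0 = 1152; at 30 labels/s that is 00:00:38:12, i.e. DF 00:00:38;12.

00:00:38;12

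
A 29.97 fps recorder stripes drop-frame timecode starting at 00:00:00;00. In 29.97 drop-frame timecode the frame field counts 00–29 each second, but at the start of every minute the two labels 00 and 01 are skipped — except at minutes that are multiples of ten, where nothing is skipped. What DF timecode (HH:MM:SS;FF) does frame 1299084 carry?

Ten DF minutes hold 17982 frames, so frame 1299084 lies in block 72 (frames 1294704–1312685) with 4380 frames into that block.
The block's first minute is 1800 frames and the rest 1798 each; 4380 frames reaches minute 2, so 72 × 18 + 2 × 2 = 1300 labels have been skipped so far.
Adding those back, label number 1299084 + 1300 = 1300384 at 30 labels/s is 43346 s + 4 f = 12 h 2 min 26 s frame 4, i.e. 12:02:26;04.

12:02:26;04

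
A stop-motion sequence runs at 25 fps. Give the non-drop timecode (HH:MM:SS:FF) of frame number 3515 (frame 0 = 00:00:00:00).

3515 ÷ 25 = 140 full seconds, remainder 15 frames.
140 s = 0 h 2 min 20 s.
Timecode: 00:02:20:15.

00:02:20:15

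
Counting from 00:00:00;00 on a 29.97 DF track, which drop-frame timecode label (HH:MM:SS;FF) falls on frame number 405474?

03:45:29;10

Each 10-minute DF block holds 10 × 60 × 30 − 9 × 2 = 17982 frames. 405474 ÷ 17982 → 22 full blocks, remainder 9870.
Within the partial block the first minute is 1800 frames and each further minute 1798, so 5 further minute boundaries passed. Total skipped labels = 18 × 22 + 2 × 5 = 406.
Non-drop label index = 405474 + 406 = 405880; at 30 labels/s that is 03:45:29:10, i.e. DF 03:45:29;10.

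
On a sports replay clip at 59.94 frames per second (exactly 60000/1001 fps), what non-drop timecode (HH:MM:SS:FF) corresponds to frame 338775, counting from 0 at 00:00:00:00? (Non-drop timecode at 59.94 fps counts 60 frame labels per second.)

01:34:06:15

338775 ÷ 60 = 5646 full seconds, remainder 15 frames.
5646 s = 1 h 34 min 6 s.
Timecode: 01:34:06:15.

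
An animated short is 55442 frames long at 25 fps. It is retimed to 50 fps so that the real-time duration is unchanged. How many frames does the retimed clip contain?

110884 frames

Target frames = source frames × (target rate / source rate) = 55442 × (50)/(25) = 55442 × 2 = 110884.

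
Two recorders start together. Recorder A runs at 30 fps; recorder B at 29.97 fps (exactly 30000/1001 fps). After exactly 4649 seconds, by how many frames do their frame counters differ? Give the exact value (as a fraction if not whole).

A emits 30 × 4649 = 139470 frames; B emits 30000/1001 × 4649 = 139470000/1001.
Difference = 139470/1001 frames (≈ 139.3307); B is behind A.

139470/1001 frames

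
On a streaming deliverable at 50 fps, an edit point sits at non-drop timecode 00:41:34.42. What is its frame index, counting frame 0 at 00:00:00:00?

frame 124742

Total seconds to the label: (0 × 3600 + 41 × 60 + 34) = 2494.
Frame index = 2494 × 50 + 42 = 124742.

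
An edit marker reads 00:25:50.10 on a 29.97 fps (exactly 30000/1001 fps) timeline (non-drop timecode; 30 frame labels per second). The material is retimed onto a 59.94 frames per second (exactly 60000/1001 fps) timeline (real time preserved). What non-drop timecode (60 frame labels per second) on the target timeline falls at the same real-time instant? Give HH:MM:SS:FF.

00:25:50:20

Source frame index: (0×3600 + 25×60 + 50) × 30 + 10 = 46510.
Real time: 46510 / (30000/1001) = 4655651/3000 s.
Target frame: (4655651/3000) × (60000/1001) = 93020.
At 60 labels/s: frame 93020 → 00:25:50:20.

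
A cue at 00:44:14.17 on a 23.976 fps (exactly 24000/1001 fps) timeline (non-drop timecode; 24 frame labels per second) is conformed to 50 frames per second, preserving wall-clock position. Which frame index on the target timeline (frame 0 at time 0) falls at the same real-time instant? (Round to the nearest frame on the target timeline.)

Source frame index: (0×3600 + 44×60 + 14) × 24 + 17 = 63713.
Real time: 63713 / (24000/1001) = 63776713/24000 s.
Target frame: (63776713/24000) × (50) = 63776713/480 ≈ 132868.152 → 132868.

frame 132868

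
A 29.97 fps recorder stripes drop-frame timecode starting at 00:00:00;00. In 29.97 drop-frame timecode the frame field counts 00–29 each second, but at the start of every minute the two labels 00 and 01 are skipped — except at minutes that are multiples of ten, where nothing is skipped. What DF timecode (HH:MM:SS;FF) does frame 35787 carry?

00:19:54;03

Ten DF minutes hold 17982 frames, so frame 35787 lies in block 1 (frames 17982–35963) with 17805 frames into that block.
The block's first minute is 1800 frames and the rest 1798 each; 17805 frames reaches minute 9, so 1 × 18 + 9 × 2 = 36 labels have been skipped so far.
Adding those back, label number 35787 + 36 = 35823 at 30 labels/s is 1194 s + 3 f = 0 h 19 min 54 s frame 3, i.e. 00:19:54;03.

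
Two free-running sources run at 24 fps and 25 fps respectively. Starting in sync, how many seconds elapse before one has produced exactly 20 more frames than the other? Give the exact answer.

20 seconds

The gap grows by |25 − 24| = 1 frame per second.
Time for a 20-frame gap: 20 ÷ (1) = 20 s.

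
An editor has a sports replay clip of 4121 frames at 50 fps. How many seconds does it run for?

82.42 seconds

Running time = 4121 / (50) = 82.42 s.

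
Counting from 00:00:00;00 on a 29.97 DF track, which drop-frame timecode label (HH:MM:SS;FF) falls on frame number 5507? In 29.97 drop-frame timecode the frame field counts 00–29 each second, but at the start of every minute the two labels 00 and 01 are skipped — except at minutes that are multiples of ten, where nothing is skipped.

Ten DF minutes hold 17982 frames, so frame 5507 lies in block 0 (frames 0–17981) with 5507 frames into that block.
The block's first minute is 1800 frames and the rest 1798 each; 5507 frames reaches minute 3, so 0 × 18 + 3 × 2 = 6 labels have been skipped so far.
Adding those back, label number 5507 + 6 = 5513 at 30 labels/s is 183 s + 23 f = 0 h 3 min 3 s frame 23, i.e. 00:03:03;23.

00:03:03;23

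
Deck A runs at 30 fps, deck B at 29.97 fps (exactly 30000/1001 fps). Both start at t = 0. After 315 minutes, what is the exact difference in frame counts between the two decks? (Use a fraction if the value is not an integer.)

315 min = 18900 s.
A emits 30 × 18900 = 567000 frames; B emits 30000/1001 × 18900 = 81000000/143.
Difference = 81000/143 frames (≈ 566.4336); B is behind A.

81000/143 frames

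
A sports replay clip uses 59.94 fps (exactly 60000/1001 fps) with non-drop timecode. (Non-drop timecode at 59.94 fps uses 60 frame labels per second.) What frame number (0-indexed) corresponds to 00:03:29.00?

Total seconds to the label: (0 × 3600 + 3 × 60 + 29) = 209.
Frame index = 209 × 60 + 0 = 12540.

12540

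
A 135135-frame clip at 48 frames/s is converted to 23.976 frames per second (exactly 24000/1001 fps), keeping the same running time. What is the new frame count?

67500 frames

Target frames = source frames × (target rate / source rate) = 135135 × (24000/1001)/(48) = 135135 × 500/1001 = 67500.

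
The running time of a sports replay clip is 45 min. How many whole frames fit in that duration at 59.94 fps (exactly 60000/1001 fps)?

45 min = 2700 s.
Frames = 2700 × 60000/1001 = 162000000/1001 ≈ 161838.1618.
Complete frames: 161838.

161838 frames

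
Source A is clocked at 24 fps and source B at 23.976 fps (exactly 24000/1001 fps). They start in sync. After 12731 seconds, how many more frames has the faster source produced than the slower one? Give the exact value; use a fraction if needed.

A emits 24 × 12731 = 305544 frames; B emits 24000/1001 × 12731 = 305544000/1001.
Difference = 305544/1001 frames (≈ 305.2388); B is behind A.

305544/1001 frames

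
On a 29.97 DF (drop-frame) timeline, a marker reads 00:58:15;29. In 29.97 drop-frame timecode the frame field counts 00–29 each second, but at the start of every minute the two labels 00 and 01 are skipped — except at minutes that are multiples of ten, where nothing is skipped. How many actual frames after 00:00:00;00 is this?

104773

As if non-drop at 30 labels/s: (0 × 3600 + 58 × 60 + 15) × 30 + 29 = 104879.
Minute boundaries passed: 58; those not divisible by 10: 58 − 5 = 53; dropped labels = 2 × 53 = 106.
Actual frame index = 104879 − 106 = 104773.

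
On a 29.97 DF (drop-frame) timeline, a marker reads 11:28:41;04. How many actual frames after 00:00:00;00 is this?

1238394

As if non-drop at 30 labels/s: (11 × 3600 + 28 × 60 + 41) × 30 + 4 = 1239634.
Minute boundaries passed: 688; those not divisible by 10: 688 − 68 = 620; dropped labels = 2 × 620 = 1240.
Actual frame index = 1239634 − 1240 = 1238394.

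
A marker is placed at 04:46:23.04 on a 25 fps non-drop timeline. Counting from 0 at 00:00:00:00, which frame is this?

frame 429579

Total seconds to the label: (4 × 3600 + 46 × 60 + 23) = 17183.
Frame index = 17183 × 25 + 4 = 429579.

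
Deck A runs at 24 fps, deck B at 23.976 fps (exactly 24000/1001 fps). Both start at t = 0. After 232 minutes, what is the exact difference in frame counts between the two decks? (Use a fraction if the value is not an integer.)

232 min = 13920 s.
A emits 24 × 13920 = 334080 frames; B emits 24000/1001 × 13920 = 334080000/1001.
Difference = 334080/1001 frames (≈ 333.7463); B is behind A.

334080/1001 frames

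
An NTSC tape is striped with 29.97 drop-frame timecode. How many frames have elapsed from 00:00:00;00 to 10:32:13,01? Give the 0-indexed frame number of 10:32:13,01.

1136853

Complete 10-minute blocks: 63, each 17982 frames → 1132866.
Remaining 2 whole minutes in the current block: 1800 + 1 × 1798 = 3598 frames.
Within the current minute: 13 × 30 + 1 − 2 = 389 (labels ;00/;01 skipped at this minute). Total = 1132866 + 3598 + 389 = 1136853.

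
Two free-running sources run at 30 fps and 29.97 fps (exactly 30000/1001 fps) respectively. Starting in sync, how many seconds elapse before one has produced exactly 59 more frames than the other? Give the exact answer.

59059/30 seconds

The gap grows by |30000/1001 − 30| = 30/1001 frames per second.
Time for a 59-frame gap: 59 ÷ (30/1001) = 59059/30 s.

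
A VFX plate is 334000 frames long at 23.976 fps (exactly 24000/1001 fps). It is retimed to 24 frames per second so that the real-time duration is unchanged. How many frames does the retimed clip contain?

334334 frames

Target frames = source frames × (target rate / source rate) = 334000 × (24)/(24000/1001) = 334000 × 1001/1000 = 334334.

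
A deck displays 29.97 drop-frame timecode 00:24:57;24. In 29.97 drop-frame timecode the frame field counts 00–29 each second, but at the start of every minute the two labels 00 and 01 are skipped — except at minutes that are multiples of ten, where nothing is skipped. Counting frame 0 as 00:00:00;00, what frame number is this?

44890

As if non-drop at 30 labels/s: (0 × 3600 + 24 × 60 + 57) × 30 + 24 = 44934.
Minute boundaries passed: 24; those not divisible by 10: 24 − 2 = 22; dropped labels = 2 × 22 = 44.
Actual frame index = 44934 − 44 = 44890.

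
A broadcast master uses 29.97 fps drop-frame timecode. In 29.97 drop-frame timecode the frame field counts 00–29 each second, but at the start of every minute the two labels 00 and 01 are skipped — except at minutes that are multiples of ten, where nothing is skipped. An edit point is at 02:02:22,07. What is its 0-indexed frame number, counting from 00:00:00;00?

Complete 10-minute blocks: 12, each 17982 frames → 215784.
Remaining 2 whole minutes in the current block: 1800 + 1 × 1798 = 3598 frames.
Within the current minute: 22 × 30 + 7 − 2 = 665 (labels ;00/;01 skipped at this minute). Total = 215784 + 3598 + 665 = 220047.

220047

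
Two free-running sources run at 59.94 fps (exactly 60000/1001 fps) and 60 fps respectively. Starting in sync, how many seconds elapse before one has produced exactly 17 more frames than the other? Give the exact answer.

17017/60 seconds

The gap grows by |60 − 60000/1001| = 60/1001 frames per second.
Time for a 17-frame gap: 17 ÷ (60/1001) = 17017/60 s.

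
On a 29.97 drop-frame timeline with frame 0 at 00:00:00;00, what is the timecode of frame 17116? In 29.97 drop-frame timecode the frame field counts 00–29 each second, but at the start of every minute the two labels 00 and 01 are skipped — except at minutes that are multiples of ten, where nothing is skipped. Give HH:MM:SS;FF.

00:09:31;04

Ten DF minutes hold 17982 frames, so frame 17116 lies in block 0 (frames 0–17981) with 17116 frames into that block.
The block's first minute is 1800 frames and the rest 1798 each; 17116 frames reaches minute 9, so 0 × 18 + 9 × 2 = 18 labels have been skipped so far.
Adding those back, label number 17116 + 18 = 17134 at 30 labels/s is 571 s + 4 f = 0 h 9 min 31 s frame 4, i.e. 00:09:31;04.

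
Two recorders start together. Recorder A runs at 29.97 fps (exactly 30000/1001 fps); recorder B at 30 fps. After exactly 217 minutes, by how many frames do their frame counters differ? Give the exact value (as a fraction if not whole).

217 min = 13020 s.
A emits 30000/1001 × 13020 = 55800000/143 frames; B emits 30 × 13020 = 390600.
Difference = 55800/143 frames (≈ 390.2098); B is ahead of A.

55800/143 frames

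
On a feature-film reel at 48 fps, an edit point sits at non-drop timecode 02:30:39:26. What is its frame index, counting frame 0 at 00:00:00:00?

frame 433898

Total seconds to the label: (2 × 3600 + 30 × 60 + 39) = 9039.
Frame index = 9039 × 48 + 26 = 433898.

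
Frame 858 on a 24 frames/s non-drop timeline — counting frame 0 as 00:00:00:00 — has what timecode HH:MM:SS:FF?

858 ÷ 24 = 35 full seconds, remainder 18 frames.
35 s = 0 h 0 min 35 s.
Timecode: 00:00:35:18.

00:00:35:18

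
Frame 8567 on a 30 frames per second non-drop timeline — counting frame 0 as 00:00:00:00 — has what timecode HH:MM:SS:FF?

8567 ÷ 30 = 285 full seconds, remainder 17 frames.
285 s = 0 h 4 min 45 s.
Timecode: 00:04:45:17.

00:04:45:17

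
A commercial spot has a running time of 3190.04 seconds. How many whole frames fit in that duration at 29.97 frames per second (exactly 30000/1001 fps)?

Frames = 3190.04 × 30000/1001 = 13671600/143 ≈ 95605.5944.
Complete frames: 95605.

95605 frames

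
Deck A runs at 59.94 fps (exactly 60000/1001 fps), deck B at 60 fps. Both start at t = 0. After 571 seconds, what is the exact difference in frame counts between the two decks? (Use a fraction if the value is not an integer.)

A emits 60000/1001 × 571 = 34260000/1001 frames; B emits 60 × 571 = 34260.
Difference = 34260/1001 frames (≈ 34.2258); B is ahead of A.

34260/1001 frames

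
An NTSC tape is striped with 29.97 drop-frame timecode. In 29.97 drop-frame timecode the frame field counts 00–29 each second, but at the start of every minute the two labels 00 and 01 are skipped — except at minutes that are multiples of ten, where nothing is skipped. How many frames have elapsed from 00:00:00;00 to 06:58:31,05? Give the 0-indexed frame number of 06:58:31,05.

Complete 10-minute blocks: 41, each 17982 frames → 737262.
Remaining 8 whole minutes in the current block: 1800 + 7 × 1798 = 14386 frames.
Within the current minute: 31 × 30 + 5 − 2 = 933 (labels ;00/;01 skipped at this minute). Total = 737262 + 14386 + 933 = 752581.

752581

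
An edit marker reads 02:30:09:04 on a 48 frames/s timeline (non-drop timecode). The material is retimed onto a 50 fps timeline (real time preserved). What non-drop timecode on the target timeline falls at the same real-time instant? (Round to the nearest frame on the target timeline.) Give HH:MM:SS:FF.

Source frame index: (2×3600 + 30×60 + 9) × 48 + 4 = 432436.
Real time: 432436 / (48) = 108109/12 s.
Target frame: (108109/12) × (50) = 2702725/6 ≈ 450454.167 → 450454.
At 50 labels/s: frame 450454 → 02:30:09:04.

02:30:09:04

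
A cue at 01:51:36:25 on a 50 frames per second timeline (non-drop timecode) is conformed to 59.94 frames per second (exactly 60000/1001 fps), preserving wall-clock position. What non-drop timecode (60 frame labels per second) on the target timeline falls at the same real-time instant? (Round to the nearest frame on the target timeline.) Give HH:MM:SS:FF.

01:51:29:49

Source frame index: (1×3600 + 51×60 + 36) × 50 + 25 = 334825.
Real time: 334825 / (50) = 13393/2 s.
Target frame: (13393/2) × (60000/1001) = 401790000/1001 ≈ 401388.611 → 401389.
At 60 labels/s: frame 401389 → 01:51:29:49.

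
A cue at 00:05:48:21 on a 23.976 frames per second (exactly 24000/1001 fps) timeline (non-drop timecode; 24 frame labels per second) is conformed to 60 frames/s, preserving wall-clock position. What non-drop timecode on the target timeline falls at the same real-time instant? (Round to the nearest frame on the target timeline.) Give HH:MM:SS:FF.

00:05:49:13

Source frame index: (0×3600 + 5×60 + 48) × 24 + 21 = 8373.
Real time: 8373 / (24000/1001) = 2793791/8000 s.
Target frame: (2793791/8000) × (60) = 8381373/400 ≈ 20953.432 → 20953.
At 60 labels/s: frame 20953 → 00:05:49:13.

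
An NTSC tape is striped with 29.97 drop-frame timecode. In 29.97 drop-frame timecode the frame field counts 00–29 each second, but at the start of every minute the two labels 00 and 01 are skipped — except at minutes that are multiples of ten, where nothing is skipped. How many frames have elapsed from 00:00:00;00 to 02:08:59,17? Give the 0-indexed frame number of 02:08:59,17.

As if non-drop at 30 labels/s: (2 × 3600 + 8 × 60 + 59) × 30 + 17 = 232187.
Minute boundaries passed: 128; those not divisible by 10: 128 − 12 = 116; dropped labels = 2 × 116 = 232.
Actual frame index = 232187 − 232 = 231955.

231955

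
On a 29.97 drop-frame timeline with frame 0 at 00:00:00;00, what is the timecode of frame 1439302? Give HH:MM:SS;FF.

Each 10-minute DF block holds 10 × 60 × 30 − 9 × 2 = 17982 frames. 1439302 ÷ 17982 → 80 full blocks, remainder 742.
Within the partial block the first minute is 1800 frames and each further minute 1798, so 0 further minute boundaries passed. Total skipped labels = 18 × 80 + 2 × 0 = 1440.
Non-drop label index = 1439302 + 1440 = 1440742; at 30 labels/s that is 13:20:24:22, i.e. DF 13:20:24;22.

13:20:24;22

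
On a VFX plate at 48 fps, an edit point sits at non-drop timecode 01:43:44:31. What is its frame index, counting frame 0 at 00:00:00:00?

frame 298783

Total seconds to the label: (1 × 3600 + 43 × 60 + 44) = 6224.
Frame index = 6224 × 48 + 31 = 298783.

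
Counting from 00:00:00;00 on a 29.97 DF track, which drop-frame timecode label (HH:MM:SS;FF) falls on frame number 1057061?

09:47:50;19

Ten DF minutes hold 17982 frames, so frame 1057061 lies in block 58 (frames 1042956–1060937) with 14105 frames into that block.
The block's first minute is 1800 frames and the rest 1798 each; 14105 frames reaches minute 7, so 58 × 18 + 7 × 2 = 1058 labels have been skipped so far.
Adding those back, label number 1057061 + 1058 = 1058119 at 30 labels/s is 35270 s + 19 f = 9 h 47 min 50 s frame 19, i.e. 09:47:50;19.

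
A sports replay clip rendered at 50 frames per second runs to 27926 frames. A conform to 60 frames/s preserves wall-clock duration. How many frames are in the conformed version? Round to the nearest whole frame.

Frames at target rate = 27926 × (60) / (50) = 167556/5 ≈ 33511.200.
Nearest whole frame: 33511.

33511 frames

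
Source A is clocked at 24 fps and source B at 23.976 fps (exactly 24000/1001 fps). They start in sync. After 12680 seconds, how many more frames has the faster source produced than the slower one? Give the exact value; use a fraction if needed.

A emits 24 × 12680 = 304320 frames; B emits 24000/1001 × 12680 = 304320000/1001.
Difference = 304320/1001 frames (≈ 304.0160); B is behind A.

304320/1001 frames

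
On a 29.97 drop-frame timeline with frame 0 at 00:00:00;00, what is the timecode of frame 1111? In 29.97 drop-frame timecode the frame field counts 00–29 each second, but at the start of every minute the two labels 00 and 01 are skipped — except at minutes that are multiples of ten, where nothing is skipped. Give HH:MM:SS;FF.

Each 10-minute DF block holds 10 × 60 × 30 − 9 × 2 = 17982 frames. 1111 ÷ 17982 → 0 full blocks, remainder 1111.
Within the partial block the first minute is 1800 frames and each further minute 1798, so 0 further minute boundaries passed. Total skipped labels = 18 × 0 + 2 × 0 = 0.
Non-drop label index = 1111 + 0 = 1111; at 30 labels/s that is 00:00:37:01, i.e. DF 00:00:37;01.

00:00:37;01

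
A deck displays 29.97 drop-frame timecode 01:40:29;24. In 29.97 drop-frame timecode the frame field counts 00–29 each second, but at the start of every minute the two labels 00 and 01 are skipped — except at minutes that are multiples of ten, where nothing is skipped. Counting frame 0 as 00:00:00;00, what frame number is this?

180714

As if non-drop at 30 labels/s: (1 × 3600 + 40 × 60 + 29) × 30 + 24 = 180894.
Minute boundaries passed: 100; those not divisible by 10: 100 − 10 = 90; dropped labels = 2 × 90 = 180.
Actual frame index = 180894 − 180 = 180714.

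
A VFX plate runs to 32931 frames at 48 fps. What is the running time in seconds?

Running time = 32931 / (48) = 686.0625 s.

686.0625 seconds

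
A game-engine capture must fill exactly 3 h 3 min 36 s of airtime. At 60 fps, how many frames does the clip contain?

3 h 3 min 36 s = 11016 s.
Frames = 11016 × 60 = 660960.

660960 frames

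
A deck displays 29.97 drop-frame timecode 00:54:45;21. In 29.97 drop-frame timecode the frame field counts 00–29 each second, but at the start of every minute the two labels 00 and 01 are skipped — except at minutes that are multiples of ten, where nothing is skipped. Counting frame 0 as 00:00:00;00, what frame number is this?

98473

Complete 10-minute blocks: 5, each 17982 frames → 89910.
Remaining 4 whole minutes in the current block: 1800 + 3 × 1798 = 7194 frames.
Within the current minute: 45 × 30 + 21 − 2 = 1369 (labels ;00/;01 skipped at this minute). Total = 89910 + 7194 + 1369 = 98473.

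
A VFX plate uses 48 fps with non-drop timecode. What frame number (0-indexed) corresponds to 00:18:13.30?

52494

Total seconds to the label: (0 × 3600 + 18 × 60 + 13) = 1093.
Frame index = 1093 × 48 + 30 = 52494.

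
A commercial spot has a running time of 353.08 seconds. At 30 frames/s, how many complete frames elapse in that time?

Frames = 353.08 × 30 = 52962/5 ≈ 10592.4000.
Complete frames: 10592.

10592 frames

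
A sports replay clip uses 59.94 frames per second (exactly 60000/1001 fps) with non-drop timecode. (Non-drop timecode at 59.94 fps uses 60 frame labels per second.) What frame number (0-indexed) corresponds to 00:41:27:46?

Total seconds to the label: (0 × 3600 + 41 × 60 + 27) = 2487.
Frame index = 2487 × 60 + 46 = 149266.

149266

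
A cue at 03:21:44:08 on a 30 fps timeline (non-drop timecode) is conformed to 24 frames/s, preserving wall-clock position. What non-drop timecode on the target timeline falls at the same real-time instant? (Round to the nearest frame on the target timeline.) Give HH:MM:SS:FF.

03:21:44:06

Source frame index: (3×3600 + 21×60 + 44) × 30 + 8 = 363128.
Real time: 363128 / (30) = 181564/15 s.
Target frame: (181564/15) × (24) = 1452512/5 ≈ 290502.400 → 290502.
At 24 labels/s: frame 290502 → 03:21:44:06.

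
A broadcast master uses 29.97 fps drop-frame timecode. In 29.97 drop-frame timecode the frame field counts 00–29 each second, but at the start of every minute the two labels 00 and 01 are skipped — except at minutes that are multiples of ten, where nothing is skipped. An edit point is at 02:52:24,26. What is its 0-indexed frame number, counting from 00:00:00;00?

310036

As if non-drop at 30 labels/s: (2 × 3600 + 52 × 60 + 24) × 30 + 26 = 310346.
Minute boundaries passed: 172; those not divisible by 10: 172 − 17 = 155; dropped labels = 2 × 155 = 310.
Actual frame index = 310346 − 310 = 310036.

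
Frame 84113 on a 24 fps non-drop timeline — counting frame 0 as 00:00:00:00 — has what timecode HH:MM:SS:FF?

84113 ÷ 24 = 3504 full seconds, remainder 17 frames.
3504 s = 0 h 58 min 24 s.
Timecode: 00:58:24:17.

00:58:24:17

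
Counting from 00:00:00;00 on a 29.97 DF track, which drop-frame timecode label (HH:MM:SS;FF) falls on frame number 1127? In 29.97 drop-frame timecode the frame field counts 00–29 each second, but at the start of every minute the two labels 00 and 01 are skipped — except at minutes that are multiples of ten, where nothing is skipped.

Ten DF minutes hold 17982 frames, so frame 1127 lies in block 0 (frames 0–17981) with 1127 frames into that block.
The block's first minute is 1800 frames and the rest 1798 each; 1127 frames reaches minute 0, so 0 × 18 + 0 × 2 = 0 labels have been skipped so far.
Adding those back, label number 1127 + 0 = 1127 at 30 labels/s is 37 s + 17 f = 0 h 0 min 37 s frame 17, i.e. 00:00:37;17.

00:00:37;17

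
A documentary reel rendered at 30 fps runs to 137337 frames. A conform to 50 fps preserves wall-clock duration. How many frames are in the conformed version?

Frames at target rate = 137337 × (50) / (30) = 228895.

228895 frames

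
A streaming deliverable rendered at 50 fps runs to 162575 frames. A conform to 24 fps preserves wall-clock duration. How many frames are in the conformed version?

Target frames = source frames × (target rate / source rate) = 162575 × (24)/(50) = 162575 × 12/25 = 78036.

78036 frames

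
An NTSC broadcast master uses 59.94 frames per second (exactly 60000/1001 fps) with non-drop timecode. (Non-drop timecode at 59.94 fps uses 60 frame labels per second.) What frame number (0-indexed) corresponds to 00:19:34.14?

Total seconds to the label: (0 × 3600 + 19 × 60 + 34) = 1174.
Frame index = 1174 × 60 + 14 = 70454.

70454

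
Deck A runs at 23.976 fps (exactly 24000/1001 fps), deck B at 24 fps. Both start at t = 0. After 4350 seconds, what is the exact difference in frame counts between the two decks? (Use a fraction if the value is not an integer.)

A emits 24000/1001 × 4350 = 104400000/1001 frames; B emits 24 × 4350 = 104400.
Difference = 104400/1001 frames (≈ 104.2957); B is ahead of A.

104400/1001 frames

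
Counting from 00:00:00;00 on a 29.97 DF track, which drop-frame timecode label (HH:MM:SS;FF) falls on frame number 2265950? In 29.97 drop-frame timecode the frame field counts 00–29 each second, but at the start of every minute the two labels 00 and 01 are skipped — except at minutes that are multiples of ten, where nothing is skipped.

21:00:07;08

Each 10-minute DF block holds 10 × 60 × 30 − 9 × 2 = 17982 frames. 2265950 ÷ 17982 → 126 full blocks, remainder 218.
Within the partial block the first minute is 1800 frames and each further minute 1798, so 0 further minute boundaries passed. Total skipped labels = 18 × 126 + 2 × 0 = 2268.
Non-drop label index = 2265950 + 2268 = 2268218; at 30 labels/s that is 21:00:07:08, i.e. DF 21:00:07;08.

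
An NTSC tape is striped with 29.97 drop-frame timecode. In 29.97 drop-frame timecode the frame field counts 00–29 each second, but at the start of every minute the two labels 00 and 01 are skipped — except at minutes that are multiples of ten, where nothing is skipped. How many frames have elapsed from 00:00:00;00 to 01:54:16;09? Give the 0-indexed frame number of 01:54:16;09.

As if non-drop at 30 labels/s: (1 × 3600 + 54 × 60 + 16) × 30 + 9 = 205689.
Minute boundaries passed: 114; those not divisible by 10: 114 − 11 = 103; dropped labels = 2 × 103 = 206.
Actual frame index = 205689 − 206 = 205483.

205483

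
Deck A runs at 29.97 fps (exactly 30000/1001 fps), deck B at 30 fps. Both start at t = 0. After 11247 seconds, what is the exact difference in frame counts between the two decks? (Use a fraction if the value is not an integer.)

337410/1001 frames

A emits 30000/1001 × 11247 = 337410000/1001 frames; B emits 30 × 11247 = 337410.
Difference = 337410/1001 frames (≈ 337.0729); B is ahead of A.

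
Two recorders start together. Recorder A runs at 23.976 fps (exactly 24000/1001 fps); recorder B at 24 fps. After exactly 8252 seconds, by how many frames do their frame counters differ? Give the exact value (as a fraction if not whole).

A emits 24000/1001 × 8252 = 198048000/1001 frames; B emits 24 × 8252 = 198048.
Difference = 198048/1001 frames (≈ 197.8501); B is ahead of A.

198048/1001 frames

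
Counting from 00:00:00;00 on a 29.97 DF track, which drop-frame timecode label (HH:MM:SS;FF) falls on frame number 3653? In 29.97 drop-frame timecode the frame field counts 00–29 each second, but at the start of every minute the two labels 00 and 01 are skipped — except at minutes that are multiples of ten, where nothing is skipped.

00:02:01;27

Ten DF minutes hold 17982 frames, so frame 3653 lies in block 0 (frames 0–17981) with 3653 frames into that block.
The block's first minute is 1800 frames and the rest 1798 each; 3653 frames reaches minute 2, so 0 × 18 + 2 × 2 = 4 labels have been skipped so far.
Adding those back, label number 3653 + 4 = 3657 at 30 labels/s is 121 s + 27 f = 0 h 2 min 1 s frame 27, i.e. 00:02:01;27.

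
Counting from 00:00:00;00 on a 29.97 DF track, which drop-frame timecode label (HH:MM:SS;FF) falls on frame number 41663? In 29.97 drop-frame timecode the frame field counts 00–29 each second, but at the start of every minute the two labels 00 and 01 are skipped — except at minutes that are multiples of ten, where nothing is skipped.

Ten DF minutes hold 17982 frames, so frame 41663 lies in block 2 (frames 35964–53945) with 5699 frames into that block.
The block's first minute is 1800 frames and the rest 1798 each; 5699 frames reaches minute 3, so 2 × 18 + 3 × 2 = 42 labels have been skipped so far.
Adding those back, label number 41663 + 42 = 41705 at 30 labels/s is 1390 s + 5 f = 0 h 23 min 10 s frame 5, i.e. 00:23:10;05.

00:23:10;05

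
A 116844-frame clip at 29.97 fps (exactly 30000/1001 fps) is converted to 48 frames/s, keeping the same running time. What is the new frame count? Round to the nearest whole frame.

187137 frames

Frames at target rate = 116844 × (48) / (30000/1001) = 116960844/625 ≈ 187137.350.
Nearest whole frame: 187137.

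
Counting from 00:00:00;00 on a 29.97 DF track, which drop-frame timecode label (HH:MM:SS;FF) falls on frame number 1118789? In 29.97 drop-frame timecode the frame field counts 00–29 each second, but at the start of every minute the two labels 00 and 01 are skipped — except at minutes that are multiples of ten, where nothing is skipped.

10:22:10;09

Each 10-minute DF block holds 10 × 60 × 30 − 9 × 2 = 17982 frames. 1118789 ÷ 17982 → 62 full blocks, remainder 3905.
Within the partial block the first minute is 1800 frames and each further minute 1798, so 2 further minute boundaries passed. Total skipped labels = 18 × 62 + 2 × 2 = 1120.
Non-drop label index = 1118789 + 1120 = 1119909; at 30 labels/s that is 10:22:10:09, i.e. DF 10:22:10;09.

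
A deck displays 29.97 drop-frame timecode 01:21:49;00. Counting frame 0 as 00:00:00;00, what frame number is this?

As if non-drop at 30 labels/s: (1 × 3600 + 21 × 60 + 49) × 30 + 0 = 147270.
Minute boundaries passed: 81; those not divisible by 10: 81 − 8 = 73; dropped labels = 2 × 73 = 146.
Actual frame index = 147270 − 146 = 147124.

147124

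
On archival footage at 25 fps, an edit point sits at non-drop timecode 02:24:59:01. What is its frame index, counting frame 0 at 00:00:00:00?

Total seconds to the label: (2 × 3600 + 24 × 60 + 59) = 8699.
Frame index = 8699 × 25 + 1 = 217476.

frame 217476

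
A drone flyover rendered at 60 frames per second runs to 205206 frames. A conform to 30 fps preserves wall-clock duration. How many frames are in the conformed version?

102603 frames

Target frames = source frames × (target rate / source rate) = 205206 × (30)/(60) = 205206 × 1/2 = 102603.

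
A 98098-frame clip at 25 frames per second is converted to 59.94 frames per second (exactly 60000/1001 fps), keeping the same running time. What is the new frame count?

Target frames = source frames × (target rate / source rate) = 98098 × (60000/1001)/(25) = 98098 × 2400/1001 = 235200.

235200 frames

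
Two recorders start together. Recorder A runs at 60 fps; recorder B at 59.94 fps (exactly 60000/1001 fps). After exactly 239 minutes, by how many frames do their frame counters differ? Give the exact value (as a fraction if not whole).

239 min = 14340 s.
A emits 60 × 14340 = 860400 frames; B emits 60000/1001 × 14340 = 860400000/1001.
Difference = 860400/1001 frames (≈ 859.5405); B is behind A.

860400/1001 frames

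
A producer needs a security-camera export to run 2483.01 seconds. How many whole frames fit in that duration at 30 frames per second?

Frames = 2483.01 × 30 = 744903/10 ≈ 74490.3000.
Complete frames: 74490.

74490 frames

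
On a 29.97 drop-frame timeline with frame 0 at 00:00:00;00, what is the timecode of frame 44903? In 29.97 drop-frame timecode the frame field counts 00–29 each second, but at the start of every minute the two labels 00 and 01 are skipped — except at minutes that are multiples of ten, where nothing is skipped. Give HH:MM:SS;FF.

00:24:58;07

Ten DF minutes hold 17982 frames, so frame 44903 lies in block 2 (frames 35964–53945) with 8939 frames into that block.
The block's first minute is 1800 frames and the rest 1798 each; 8939 frames reaches minute 4, so 2 × 18 + 4 × 2 = 44 labels have been skipped so far.
Adding those back, label number 44903 + 44 = 44947 at 30 labels/s is 1498 s + 7 f = 0 h 24 min 58 s frame 7, i.e. 00:24:58;07.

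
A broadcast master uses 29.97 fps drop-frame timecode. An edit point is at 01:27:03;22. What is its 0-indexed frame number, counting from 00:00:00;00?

As if non-drop at 30 labels/s: (1 × 3600 + 27 × 60 + 3) × 30 + 22 = 156712.
Minute boundaries passed: 87; those not divisible by 10: 87 − 8 = 79; dropped labels = 2 × 79 = 158.
Actual frame index = 156712 − 158 = 156554.

156554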